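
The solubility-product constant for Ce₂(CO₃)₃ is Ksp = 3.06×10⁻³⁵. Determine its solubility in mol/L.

4.90×10⁻⁸ M

Ce₂(CO₃)₃(s) ⇌ 2 Ce³⁺(aq) + 3 CO₃²⁻(aq)
Let s be the molar solubility. Then [Ce³⁺] = 2s and [CO₃²⁻] = 3s.
Ksp = [Ce³⁺]^2[CO₃²⁻]^3 = (2s)^2 · (3s)^3 = 108s^5
108s^5 = 3.06×10⁻³⁵  ⇒  s^5 = 2.83×10⁻³⁷
s = 4.90×10⁻⁸ mol/L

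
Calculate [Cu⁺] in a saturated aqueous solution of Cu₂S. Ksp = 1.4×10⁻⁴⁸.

Cu₂S(s) ⇌ 2 Cu⁺(aq) + S²⁻(aq)
For each mole of Cu₂S that dissolves per liter, [Cu⁺] = 2s and [S²⁻] = s; let s denote this solubility.
Ksp = [Cu⁺]^2[S²⁻] = (2s)^2 · s = 4s^3 = 1.4×10⁻⁴⁸
s = 7.0×10⁻¹⁷ M
[Cu⁺] = 2s = 1.4×10⁻¹⁶ M

1.4×10⁻¹⁶ M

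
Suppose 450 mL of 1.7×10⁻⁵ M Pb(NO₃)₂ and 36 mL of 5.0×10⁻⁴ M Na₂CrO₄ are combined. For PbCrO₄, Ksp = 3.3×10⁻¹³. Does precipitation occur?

Yes

The combined volume is 486 mL.
[Pb²⁺] = (1.7×10⁻⁵)(450)/486 = 1.6×10⁻⁵ M
[CrO₄²⁻] = (5.0×10⁻⁴)(36)/486 = 3.7×10⁻⁵ M
Q = [Pb²⁺][CrO₄²⁻] = 5.8×10⁻¹⁰
Because Q > Ksp (5.8×10⁻¹⁰ vs 3.3×10⁻¹³), a precipitate of PbCrO₄ forms.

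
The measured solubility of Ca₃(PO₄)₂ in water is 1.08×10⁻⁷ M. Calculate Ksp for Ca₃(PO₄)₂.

Ca₃(PO₄)₂(s) ⇌ 3 Ca²⁺(aq) + 2 PO₄³⁻(aq)
Call the molar solubility s, so that [Ca²⁺] = 3s and [PO₄³⁻] = 2s.
Ksp = [Ca²⁺]^3[PO₄³⁻]^2 = (3s)^3 · (2s)^2 = 108s^5
Ksp = 108 × (1.08×10⁻⁷)^5 = 1.59×10⁻³³

Ksp = 1.59×10⁻³³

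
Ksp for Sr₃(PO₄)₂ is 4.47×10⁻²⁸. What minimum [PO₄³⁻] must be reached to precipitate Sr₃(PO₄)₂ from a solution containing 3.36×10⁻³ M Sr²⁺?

Precipitation of each salt begins when its ion product equals Ksp.
Sr₃(PO₄)₂(s) ⇌ 3 Sr²⁺(aq) + 2 PO₄³⁻(aq)
Ksp = [Sr²⁺]^3[PO₄³⁻]^2 = [PO₄³⁻]^2(3.36×10⁻³)^3
[PO₄³⁻]^2 = 4.47×10⁻²⁸ / (3.36×10⁻³)^3 = 1.18×10⁻²⁰
[PO₄³⁻] = 1.09×10⁻¹⁰ M

1.09×10⁻¹⁰ M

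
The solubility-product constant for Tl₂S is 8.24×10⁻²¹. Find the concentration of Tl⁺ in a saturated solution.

2.54×10⁻⁷ M

Tl₂S(s) ⇌ 2 Tl⁺(aq) + S²⁻(aq)
For each mole of Tl₂S that dissolves per liter, [Tl⁺] = 2s and [S²⁻] = s; let s denote this solubility.
Ksp = [Tl⁺]^2[S²⁻] = (2s)^2 · s = 4s^3 = 8.24×10⁻²¹
s = 1.27×10⁻⁷ M
[Tl⁺] = 2s = 2.54×10⁻⁷ M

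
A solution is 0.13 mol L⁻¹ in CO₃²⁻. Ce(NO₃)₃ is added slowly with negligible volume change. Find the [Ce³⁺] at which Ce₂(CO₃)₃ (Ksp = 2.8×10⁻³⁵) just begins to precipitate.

Each salt precipitates once Q = Ksp for that salt.
Ce₂(CO₃)₃(s) ⇌ 2 Ce³⁺(aq) + 3 CO₃²⁻(aq)
Ksp = [Ce³⁺]^2[CO₃²⁻]^3 = [Ce³⁺]^2(0.13)^3
[Ce³⁺]^2 = 2.8×10⁻³⁵ / (0.13)^3 = 1.3×10⁻³²
[Ce³⁺] = 1.1×10⁻¹⁶ mol L⁻¹

1.1×10⁻¹⁶ M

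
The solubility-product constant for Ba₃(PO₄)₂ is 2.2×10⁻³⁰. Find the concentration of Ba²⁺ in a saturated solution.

Ba₃(PO₄)₂(s) ⇌ 3 Ba²⁺(aq) + 2 PO₄³⁻(aq)
Let s be the molar solubility. Then [Ba²⁺] = 3s and [PO₄³⁻] = 2s.
Ksp = [Ba²⁺]^3[PO₄³⁻]^2 = (3s)^3 · (2s)^2 = 108s^5 = 2.2×10⁻³⁰
s = 4.6×10⁻⁷ mol L⁻¹
[Ba²⁺] = 3s = 1.4×10⁻⁶ mol L⁻¹

1.4×10⁻⁶ M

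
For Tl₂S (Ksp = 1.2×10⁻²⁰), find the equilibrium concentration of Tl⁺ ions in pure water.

Tl₂S(s) ⇌ 2 Tl⁺(aq) + S²⁻(aq)
Call the molar solubility s, so that [Tl⁺] = 2s and [S²⁻] = s.
Ksp = [Tl⁺]^2[S²⁻] = (2s)^2 · s = 4s^3 = 1.2×10⁻²⁰
s = 1.4×10⁻⁷ M
[Tl⁺] = 2s = 2.9×10⁻⁷ M

2.9×10⁻⁷ M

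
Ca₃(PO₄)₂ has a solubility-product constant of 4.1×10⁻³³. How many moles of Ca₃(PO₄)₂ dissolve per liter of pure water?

Ca₃(PO₄)₂(s) ⇌ 3 Ca²⁺(aq) + 2 PO₄³⁻(aq)
If s mol/L of Ca₃(PO₄)₂ dissolves, [Ca²⁺] = 3s and [PO₄³⁻] = 2s.
Ksp = [Ca²⁺]^3[PO₄³⁻]^2 = (3s)^3 · (2s)^2 = 108s^5
108s^5 = 4.1×10⁻³³  ⇒  s^5 = 3.8×10⁻³⁵
s = (3.8×10⁻³⁵)^(1/5) = 1.3×10⁻⁷ M

1.3×10⁻⁷ M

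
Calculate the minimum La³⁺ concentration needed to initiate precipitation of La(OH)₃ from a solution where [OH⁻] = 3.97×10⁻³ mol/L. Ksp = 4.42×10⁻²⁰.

The threshold for precipitation is Q = Ksp.
La(OH)₃(s) ⇌ La³⁺(aq) + 3 OH⁻(aq)
Ksp = [La³⁺][OH⁻]^3 = [La³⁺](3.97×10⁻³)^3
[La³⁺] = 4.42×10⁻²⁰ / (3.97×10⁻³)^3 = 7.06×10⁻¹³
[La³⁺] = 7.06×10⁻¹³ mol/L

7.06×10⁻¹³ M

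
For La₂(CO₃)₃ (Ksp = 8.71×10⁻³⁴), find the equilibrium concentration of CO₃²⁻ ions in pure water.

La₂(CO₃)₃(s) ⇌ 2 La³⁺(aq) + 3 CO₃²⁻(aq)
Let s be the molar solubility. Then [La³⁺] = 2s and [CO₃²⁻] = 3s.
Ksp = [La³⁺]^2[CO₃²⁻]^3 = (2s)^2 · (3s)^3 = 108s^5 = 8.71×10⁻³⁴
s = 9.58×10⁻⁸ mol/L
[CO₃²⁻] = 3s = 2.87×10⁻⁷ mol/L

2.87×10⁻⁷ M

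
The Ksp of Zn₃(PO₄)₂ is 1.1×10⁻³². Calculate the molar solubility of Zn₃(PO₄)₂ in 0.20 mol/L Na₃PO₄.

2.2×10⁻¹¹ M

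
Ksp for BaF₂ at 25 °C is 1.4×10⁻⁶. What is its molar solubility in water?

BaF₂(s) ⇌ Ba²⁺(aq) + 2 F⁻(aq)
For each mole of BaF₂ that dissolves per liter, [Ba²⁺] = s and [F⁻] = 2s; let s denote this solubility.
Ksp = [Ba²⁺][F⁻]^2 = s · (2s)^2 = 4s^3
4s^3 = 1.4×10⁻⁶  ⇒  s^3 = 3.5×10⁻⁷
s = (3.5×10⁻⁷)^(1/3) = 7.0×10⁻³ M

7.0×10⁻³ M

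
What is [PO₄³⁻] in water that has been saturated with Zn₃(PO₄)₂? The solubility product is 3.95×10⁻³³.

Zn₃(PO₄)₂(s) ⇌ 3 Zn²⁺(aq) + 2 PO₄³⁻(aq)
Let s be the molar solubility. Then [Zn²⁺] = 3s and [PO₄³⁻] = 2s.
Ksp = [Zn²⁺]^3[PO₄³⁻]^2 = (3s)^3 · (2s)^2 = 108s^5 = 3.95×10⁻³³
s = 1.30×10⁻⁷ mol L⁻¹
[PO₄³⁻] = 2s = 2.59×10⁻⁷ mol L⁻¹

2.59×10⁻⁷ M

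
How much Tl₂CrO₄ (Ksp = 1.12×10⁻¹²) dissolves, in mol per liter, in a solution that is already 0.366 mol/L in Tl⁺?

Tl₂CrO₄(s) ⇌ 2 Tl⁺(aq) + CrO₄²⁻(aq)
Let s be the solubility of Tl₂CrO₄ here. The common ion gives [Tl⁺] ≈ 0.366 mol/L, and [CrO₄²⁻] = s.
Ksp = [Tl⁺]^2[CrO₄²⁻] = (0.366)^2s
s = 1.12×10⁻¹² / (0.366)^2 = 8.36×10⁻¹²
s = 8.36×10⁻¹² mol/L

8.36×10⁻¹² M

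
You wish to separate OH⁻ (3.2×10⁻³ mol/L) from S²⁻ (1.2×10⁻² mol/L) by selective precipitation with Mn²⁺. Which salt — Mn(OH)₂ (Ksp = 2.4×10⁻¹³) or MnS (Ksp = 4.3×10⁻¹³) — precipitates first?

Each salt precipitates once Q = Ksp for that salt.
For Mn(OH)₂: [Mn²⁺] = (Ksp/[OH⁻]^2) = 2.3×10⁻⁸ mol/L
For MnS: [Mn²⁺] = (Ksp/[S²⁻]) = 3.6×10⁻¹¹ mol/L
MnS requires the lower [Mn²⁺], so it precipitates first.

MnS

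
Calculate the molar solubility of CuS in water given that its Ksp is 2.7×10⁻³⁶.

1.6×10⁻¹⁸ M

CuS(s) ⇌ Cu²⁺(aq) + S²⁻(aq)
With molar solubility s: [Cu²⁺] = s, [S²⁻] = s.
Ksp = [Cu²⁺][S²⁻] = s · s = s^2
s^2 = 2.7×10⁻³⁶
Taking the 2nd root, s = 1.6×10⁻¹⁸ M.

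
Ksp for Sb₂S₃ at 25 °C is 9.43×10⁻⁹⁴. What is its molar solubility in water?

9.73×10⁻²⁰ M

Sb₂S₃(s) ⇌ 2 Sb³⁺(aq) + 3 S²⁻(aq)
Call the molar solubility s, so that [Sb³⁺] = 2s and [S²⁻] = 3s.
Ksp = [Sb³⁺]^2[S²⁻]^3 = (2s)^2 · (3s)^3 = 108s^5
108s^5 = 9.43×10⁻⁹⁴  ⇒  s^5 = 8.73×10⁻⁹⁶
s = 9.73×10⁻²⁰ mol/L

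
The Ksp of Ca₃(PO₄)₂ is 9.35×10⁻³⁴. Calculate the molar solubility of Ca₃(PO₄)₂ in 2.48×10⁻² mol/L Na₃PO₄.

3.83×10⁻¹¹ M

Ca₃(PO₄)₂(s) ⇌ 3 Ca²⁺(aq) + 2 PO₄³⁻(aq)
Let s be the solubility of Ca₃(PO₄)₂ here. The common ion gives [PO₄³⁻] ≈ 2.48×10⁻² mol/L, and [Ca²⁺] = 3s.
Ksp = [Ca²⁺]^3[PO₄³⁻]^2 = (3s)^3(2.48×10⁻²)^2
(3s)^3 = 9.35×10⁻³⁴ / (2.48×10⁻²)^2 = 1.52×10⁻³⁰
s = 3.83×10⁻¹¹ mol/L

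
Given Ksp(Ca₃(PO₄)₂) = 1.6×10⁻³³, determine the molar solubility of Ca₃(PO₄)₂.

1.1×10⁻⁷ M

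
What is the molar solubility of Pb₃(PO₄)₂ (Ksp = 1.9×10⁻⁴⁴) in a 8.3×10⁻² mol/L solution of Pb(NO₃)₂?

Pb₃(PO₄)₂(s) ⇌ 3 Pb²⁺(aq) + 2 PO₄³⁻(aq)
Let s be the solubility of Pb₃(PO₄)₂ here. The common ion gives [Pb²⁺] ≈ 8.3×10⁻² mol/L, and [PO₄³⁻] = 2s.
Ksp = [Pb²⁺]^3[PO₄³⁻]^2 = (8.3×10⁻²)^3(2s)^2
(2s)^2 = 1.9×10⁻⁴⁴ / (8.3×10⁻²)^3 = 3.3×10⁻⁴¹
s = 2.9×10⁻²¹ mol/L

2.9×10⁻²¹ M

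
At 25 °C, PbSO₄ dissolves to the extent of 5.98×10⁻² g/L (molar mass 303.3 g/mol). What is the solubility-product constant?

Molar solubility s = (5.98×10⁻² g/L) / (303.3 g/mol) = 1.9716×10⁻⁴ mol/L
PbSO₄(s) ⇌ Pb²⁺(aq) + SO₄²⁻(aq)
If s mol/L of PbSO₄ dissolves, [Pb²⁺] = s and [SO₄²⁻] = s.
Ksp = [Pb²⁺][SO₄²⁻] = s · s = s^2
Ksp = (1.9716×10⁻⁴)^2 = 3.89×10⁻⁸

Ksp = 3.89×10⁻⁸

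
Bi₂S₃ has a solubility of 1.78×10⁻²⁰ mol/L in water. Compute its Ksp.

Ksp = 1.93×10⁻⁹⁷

Bi₂S₃(s) ⇌ 2 Bi³⁺(aq) + 3 S²⁻(aq)
With molar solubility s: [Bi³⁺] = 2s, [S²⁻] = 3s.
Ksp = [Bi³⁺]^2[S²⁻]^3 = (2s)^2 · (3s)^3 = 108s^5
Ksp = 108 × (1.78×10⁻²⁰)^5 = 1.93×10⁻⁹⁷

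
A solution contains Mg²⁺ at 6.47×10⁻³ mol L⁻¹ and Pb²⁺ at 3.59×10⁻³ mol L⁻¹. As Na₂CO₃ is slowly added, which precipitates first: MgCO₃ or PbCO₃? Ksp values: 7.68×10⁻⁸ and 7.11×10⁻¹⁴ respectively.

PbCO₃

A salt starts to precipitate once the ion product Q reaches its Ksp.
For MgCO₃: [CO₃²⁻] = (Ksp/[Mg²⁺]) = 1.19×10⁻⁵ mol L⁻¹
For PbCO₃: [CO₃²⁻] = (Ksp/[Pb²⁺]) = 1.98×10⁻¹¹ mol L⁻¹
Since PbCO₃ needs less CO₃²⁻ to reach saturation, it precipitates first.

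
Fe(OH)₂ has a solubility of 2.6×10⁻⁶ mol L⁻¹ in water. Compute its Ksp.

Fe(OH)₂(s) ⇌ Fe²⁺(aq) + 2 OH⁻(aq)
With molar solubility s: [Fe²⁺] = s, [OH⁻] = 2s.
Ksp = [Fe²⁺][OH⁻]^2 = s · (2s)^2 = 4s^3
Ksp = 4 × (2.6×10⁻⁶)^3 = 7.0×10⁻¹⁷

Ksp = 7.0×10⁻¹⁷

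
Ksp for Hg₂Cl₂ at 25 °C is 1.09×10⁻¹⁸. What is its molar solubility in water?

6.48×10⁻⁷ M

Hg₂Cl₂(s) ⇌ Hg₂²⁺(aq) + 2 Cl⁻(aq)
With molar solubility s: [Hg₂²⁺] = s, [Cl⁻] = 2s.
Ksp = [Hg₂²⁺][Cl⁻]^2 = s · (2s)^2 = 4s^3
4s^3 = 1.09×10⁻¹⁸  ⇒  s^3 = 2.73×10⁻¹⁹
s = 6.48×10⁻⁷ mol L⁻¹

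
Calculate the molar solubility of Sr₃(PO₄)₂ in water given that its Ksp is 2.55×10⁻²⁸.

1.19×10⁻⁶ M

Sr₃(PO₄)₂(s) ⇌ 3 Sr²⁺(aq) + 2 PO₄³⁻(aq)
If s mol/L of Sr₃(PO₄)₂ dissolves, [Sr²⁺] = 3s and [PO₄³⁻] = 2s.
Ksp = [Sr²⁺]^3[PO₄³⁻]^2 = (3s)^3 · (2s)^2 = 108s^5
108s^5 = 2.55×10⁻²⁸  ⇒  s^5 = 2.36×10⁻³⁰
s = 1.19×10⁻⁶ mol L⁻¹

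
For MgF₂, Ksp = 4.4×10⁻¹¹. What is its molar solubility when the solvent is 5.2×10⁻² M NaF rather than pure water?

MgF₂(s) ⇌ Mg²⁺(aq) + 2 F⁻(aq)
F⁻ is already present at 5.2×10⁻² M. If s mol/L of MgF₂ dissolves, [Mg²⁺] = s while [F⁻] ≈ 5.2×10⁻² M.
Ksp = [Mg²⁺][F⁻]^2 = s(5.2×10⁻²)^2
s = 4.4×10⁻¹¹ / (5.2×10⁻²)^2 = 1.6×10⁻⁸
s = 1.6×10⁻⁸ M

1.6×10⁻⁸ M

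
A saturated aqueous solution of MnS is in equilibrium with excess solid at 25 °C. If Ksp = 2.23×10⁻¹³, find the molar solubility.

MnS(s) ⇌ Mn²⁺(aq) + S²⁻(aq)
With molar solubility s: [Mn²⁺] = s, [S²⁻] = s.
Ksp = [Mn²⁺][S²⁻] = s · s = s^2
s^2 = 2.23×10⁻¹³
Taking the 2nd root, s = 4.72×10⁻⁷ mol/L.

4.72×10⁻⁷ M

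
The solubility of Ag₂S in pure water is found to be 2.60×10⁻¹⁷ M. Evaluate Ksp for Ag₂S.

Ksp = 7.03×10⁻⁵⁰

Ag₂S(s) ⇌ 2 Ag⁺(aq) + S²⁻(aq)
Let s be the molar solubility. Then [Ag⁺] = 2s and [S²⁻] = s.
Ksp = [Ag⁺]^2[S²⁻] = (2s)^2 · s = 4s^3
Ksp = 4 × (2.60×10⁻¹⁷)^3 = 7.03×10⁻⁵⁰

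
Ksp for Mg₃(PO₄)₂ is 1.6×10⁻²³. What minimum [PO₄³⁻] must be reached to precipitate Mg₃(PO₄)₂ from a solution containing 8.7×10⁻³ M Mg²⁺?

The threshold for precipitation is Q = Ksp.
Mg₃(PO₄)₂(s) ⇌ 3 Mg²⁺(aq) + 2 PO₄³⁻(aq)
Ksp = [Mg²⁺]^3[PO₄³⁻]^2 = [PO₄³⁻]^2(8.7×10⁻³)^3
[PO₄³⁻]^2 = 1.6×10⁻²³ / (8.7×10⁻³)^3 = 2.4×10⁻¹⁷
[PO₄³⁻] = 4.9×10⁻⁹ M

4.9×10⁻⁹ M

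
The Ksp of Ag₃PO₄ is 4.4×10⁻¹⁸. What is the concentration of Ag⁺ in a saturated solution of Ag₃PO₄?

Ag₃PO₄(s) ⇌ 3 Ag⁺(aq) + PO₄³⁻(aq)
Let s be the molar solubility. Then [Ag⁺] = 3s and [PO₄³⁻] = s.
Ksp = [Ag⁺]^3[PO₄³⁻] = (3s)^3 · s = 27s^4 = 4.4×10⁻¹⁸
s = 2.0×10⁻⁵ mol/L
[Ag⁺] = 3s = 6.0×10⁻⁵ mol/L

6.0×10⁻⁵ M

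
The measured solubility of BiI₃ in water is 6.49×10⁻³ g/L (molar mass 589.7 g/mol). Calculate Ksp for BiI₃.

Molar solubility s = (6.49×10⁻³ g/L) / (589.7 g/mol) = 1.1006×10⁻⁵ mol/L
BiI₃(s) ⇌ Bi³⁺(aq) + 3 I⁻(aq)
For each mole of BiI₃ that dissolves per liter, [Bi³⁺] = s and [I⁻] = 3s; let s denote this solubility.
Ksp = [Bi³⁺][I⁻]^3 = s · (3s)^3 = 27s^4
Ksp = 27 × (1.1006×10⁻⁵)^4 = 3.96×10⁻¹⁹

Ksp = 3.96×10⁻¹⁹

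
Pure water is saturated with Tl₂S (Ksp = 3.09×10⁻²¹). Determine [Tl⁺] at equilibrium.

Tl₂S(s) ⇌ 2 Tl⁺(aq) + S²⁻(aq)
For each mole of Tl₂S that dissolves per liter, [Tl⁺] = 2s and [S²⁻] = s; let s denote this solubility.
Ksp = [Tl⁺]^2[S²⁻] = (2s)^2 · s = 4s^3 = 3.09×10⁻²¹
s = 9.18×10⁻⁸ mol/L
[Tl⁺] = 2s = 1.84×10⁻⁷ mol/L

1.84×10⁻⁷ M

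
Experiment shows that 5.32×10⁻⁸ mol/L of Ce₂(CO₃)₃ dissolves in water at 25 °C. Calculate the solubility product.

Ksp = 4.60×10⁻³⁵

Ce₂(CO₃)₃(s) ⇌ 2 Ce³⁺(aq) + 3 CO₃²⁻(aq)
Call the molar solubility s, so that [Ce³⁺] = 2s and [CO₃²⁻] = 3s.
Ksp = [Ce³⁺]^2[CO₃²⁻]^3 = (2s)^2 · (3s)^3 = 108s^5
Ksp = 108 × (5.32×10⁻⁸)^5 = 4.60×10⁻³⁵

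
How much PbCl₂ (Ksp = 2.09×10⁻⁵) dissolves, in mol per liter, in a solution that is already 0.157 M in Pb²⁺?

PbCl₂(s) ⇌ Pb²⁺(aq) + 2 Cl⁻(aq)
With Pb²⁺ already at 0.157 M and s small, take [Pb²⁺] ≈ 0.157 M and [Cl⁻] = 2s.
Ksp = [Pb²⁺][Cl⁻]^2 = (0.157)(2s)^2
(2s)^2 = 2.09×10⁻⁵ / (0.157) = 1.33×10⁻⁴
s = 5.77×10⁻³ M

5.77×10⁻³ M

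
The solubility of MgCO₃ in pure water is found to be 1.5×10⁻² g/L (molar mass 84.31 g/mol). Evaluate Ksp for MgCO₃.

Convert to molarity: s = 1.5×10⁻² / 84.31 = 1.779×10⁻⁴ mol/L
MgCO₃(s) ⇌ Mg²⁺(aq) + CO₃²⁻(aq)
Let s be the molar solubility. Then [Mg²⁺] = s and [CO₃²⁻] = s.
Ksp = [Mg²⁺][CO₃²⁻] = s · s = s^2
Ksp = (1.779×10⁻⁴)^2 = 3.2×10⁻⁸

Ksp = 3.2×10⁻⁸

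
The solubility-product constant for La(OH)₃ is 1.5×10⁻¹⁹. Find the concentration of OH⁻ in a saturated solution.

2.6×10⁻⁵ M

La(OH)₃(s) ⇌ La³⁺(aq) + 3 OH⁻(aq)
Call the molar solubility s, so that [La³⁺] = s and [OH⁻] = 3s.
Ksp = [La³⁺][OH⁻]^3 = s · (3s)^3 = 27s^4 = 1.5×10⁻¹⁹
s = 8.6×10⁻⁶ mol/L
[OH⁻] = 3s = 2.6×10⁻⁵ mol/L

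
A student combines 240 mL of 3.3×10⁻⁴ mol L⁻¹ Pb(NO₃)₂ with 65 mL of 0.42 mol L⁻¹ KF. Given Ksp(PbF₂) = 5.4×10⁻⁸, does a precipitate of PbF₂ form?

Yes

The combined volume is 305 mL.
[Pb²⁺] = (3.3×10⁻⁴)(240)/305 = 2.6×10⁻⁴ mol L⁻¹
[F⁻] = (0.42)(65)/305 = 9.0×10⁻² mol L⁻¹
Q = [Pb²⁺][F⁻]^2 = 2.1×10⁻⁶
Because Q > Ksp (2.1×10⁻⁶ vs 5.4×10⁻⁸), a precipitate of PbF₂ forms.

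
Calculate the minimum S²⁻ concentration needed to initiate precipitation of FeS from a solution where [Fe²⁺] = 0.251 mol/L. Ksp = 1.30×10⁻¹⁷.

A salt starts to precipitate once the ion product Q reaches its Ksp.
FeS(s) ⇌ Fe²⁺(aq) + S²⁻(aq)
Ksp = [Fe²⁺][S²⁻] = [S²⁻](0.251)
[S²⁻] = 1.30×10⁻¹⁷ / (0.251) = 5.18×10⁻¹⁷
[S²⁻] = 5.18×10⁻¹⁷ mol/L

5.18×10⁻¹⁷ M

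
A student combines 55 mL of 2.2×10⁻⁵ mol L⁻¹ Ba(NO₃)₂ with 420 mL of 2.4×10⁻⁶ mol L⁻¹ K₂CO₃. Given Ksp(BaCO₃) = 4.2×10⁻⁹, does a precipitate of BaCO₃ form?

Total volume after mixing = 55 + 420 = 475 mL.
[Ba²⁺] = (2.2×10⁻⁵)(55)/475 = 2.5×10⁻⁶ mol L⁻¹
[CO₃²⁻] = (2.4×10⁻⁶)(420)/475 = 2.1×10⁻⁶ mol L⁻¹
Q = [Ba²⁺][CO₃²⁻] = 5.4×10⁻¹²
Since Q (5.4×10⁻¹²) is less than Ksp (4.2×10⁻⁹), no BaCO₃ precipitates.

No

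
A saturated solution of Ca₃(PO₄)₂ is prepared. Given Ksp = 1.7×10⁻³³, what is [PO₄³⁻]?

Ca₃(PO₄)₂(s) ⇌ 3 Ca²⁺(aq) + 2 PO₄³⁻(aq)
Let s be the molar solubility. Then [Ca²⁺] = 3s and [PO₄³⁻] = 2s.
Ksp = [Ca²⁺]^3[PO₄³⁻]^2 = (3s)^3 · (2s)^2 = 108s^5 = 1.7×10⁻³³
s = 1.1×10⁻⁷ M
[PO₄³⁻] = 2s = 2.2×10⁻⁷ M

2.2×10⁻⁷ M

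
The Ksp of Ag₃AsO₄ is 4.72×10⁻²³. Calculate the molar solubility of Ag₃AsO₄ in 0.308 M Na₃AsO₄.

1.78×10⁻⁸ M

Ag₃AsO₄(s) ⇌ 3 Ag⁺(aq) + AsO₄³⁻(aq)
With AsO₄³⁻ already at 0.308 M and s small, take [AsO₄³⁻] ≈ 0.308 M and [Ag⁺] = 3s.
Ksp = [Ag⁺]^3[AsO₄³⁻] = (3s)^3(0.308)
(3s)^3 = 4.72×10⁻²³ / (0.308) = 1.53×10⁻²²
s = 1.78×10⁻⁸ M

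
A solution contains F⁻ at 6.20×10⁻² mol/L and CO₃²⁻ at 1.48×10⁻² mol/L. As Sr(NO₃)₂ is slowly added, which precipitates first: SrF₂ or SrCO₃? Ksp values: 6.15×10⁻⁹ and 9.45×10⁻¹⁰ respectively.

SrCO₃

Each salt precipitates once Q = Ksp for that salt.
For SrF₂: [Sr²⁺] = (Ksp/[F⁻]^2) = 1.60×10⁻⁶ mol/L
For SrCO₃: [Sr²⁺] = (Ksp/[CO₃²⁻]) = 6.39×10⁻⁸ mol/L
Since SrCO₃ needs less Sr²⁺ to reach saturation, it precipitates first.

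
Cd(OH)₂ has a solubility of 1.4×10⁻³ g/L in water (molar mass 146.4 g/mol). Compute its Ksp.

Ksp = 3.5×10⁻¹⁵

s = (1.4×10⁻³ g L⁻¹)/(146.4 g mol⁻¹) = 9.563×10⁻⁶ M
Cd(OH)₂(s) ⇌ Cd²⁺(aq) + 2 OH⁻(aq)
Let s be the molar solubility. Then [Cd²⁺] = s and [OH⁻] = 2s.
Ksp = [Cd²⁺][OH⁻]^2 = s · (2s)^2 = 4s^3
Ksp = 4 × (9.563×10⁻⁶)^3 = 3.5×10⁻¹⁵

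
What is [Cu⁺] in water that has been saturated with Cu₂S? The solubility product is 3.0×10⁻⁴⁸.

1.8×10⁻¹⁶ M

Cu₂S(s) ⇌ 2 Cu⁺(aq) + S²⁻(aq)
Let s be the molar solubility. Then [Cu⁺] = 2s and [S²⁻] = s.
Ksp = [Cu⁺]^2[S²⁻] = (2s)^2 · s = 4s^3 = 3.0×10⁻⁴⁸
s = 9.1×10⁻¹⁷ M
[Cu⁺] = 2s = 1.8×10⁻¹⁶ M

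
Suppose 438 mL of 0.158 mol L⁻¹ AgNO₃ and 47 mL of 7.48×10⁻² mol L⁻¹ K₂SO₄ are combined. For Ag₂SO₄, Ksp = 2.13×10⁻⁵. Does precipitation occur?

Total volume after mixing = 438 + 47 = 485 mL.
[Ag⁺] = (0.158)(438)/485 = 0.143 mol L⁻¹
[SO₄²⁻] = (7.48×10⁻²)(47)/485 = 7.25×10⁻³ mol L⁻¹
Q = [Ag⁺]^2[SO₄²⁻] = 1.48×10⁻⁴
Q = 1.48×10⁻⁴ > Ksp = 2.13×10⁻⁵, so the solution is supersaturated and Ag₂SO₄ precipitates.

Yes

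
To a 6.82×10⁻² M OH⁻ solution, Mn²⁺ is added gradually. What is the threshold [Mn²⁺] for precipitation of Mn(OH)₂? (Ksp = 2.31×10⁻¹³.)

Precipitation of each salt begins when its ion product equals Ksp.
Mn(OH)₂(s) ⇌ Mn²⁺(aq) + 2 OH⁻(aq)
Ksp = [Mn²⁺][OH⁻]^2 = [Mn²⁺](6.82×10⁻²)^2
[Mn²⁺] = 2.31×10⁻¹³ / (6.82×10⁻²)^2 = 4.97×10⁻¹¹
[Mn²⁺] = 4.97×10⁻¹¹ M

4.97×10⁻¹¹ M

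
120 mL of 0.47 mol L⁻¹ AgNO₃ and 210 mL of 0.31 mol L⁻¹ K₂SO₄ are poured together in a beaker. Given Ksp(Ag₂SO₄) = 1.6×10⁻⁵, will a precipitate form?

The combined volume is 330 mL.
[Ag⁺] = (0.47)(120)/330 = 0.17 mol L⁻¹
[SO₄²⁻] = (0.31)(210)/330 = 0.20 mol L⁻¹
Q = [Ag⁺]^2[SO₄²⁻] = 5.8×10⁻³
Because Q > Ksp (5.8×10⁻³ vs 1.6×10⁻⁵), a precipitate of Ag₂SO₄ forms.

Yes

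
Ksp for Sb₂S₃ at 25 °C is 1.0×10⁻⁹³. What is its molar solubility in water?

9.8×10⁻²⁰ M

Sb₂S₃(s) ⇌ 2 Sb³⁺(aq) + 3 S²⁻(aq)
Call the molar solubility s, so that [Sb³⁺] = 2s and [S²⁻] = 3s.
Ksp = [Sb³⁺]^2[S²⁻]^3 = (2s)^2 · (3s)^3 = 108s^5
108s^5 = 1.0×10⁻⁹³  ⇒  s^5 = 9.3×10⁻⁹⁶
s = 9.8×10⁻²⁰ M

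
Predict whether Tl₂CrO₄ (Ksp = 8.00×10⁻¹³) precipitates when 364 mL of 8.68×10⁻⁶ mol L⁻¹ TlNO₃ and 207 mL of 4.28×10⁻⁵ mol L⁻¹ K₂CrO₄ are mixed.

No

Total volume after mixing = 364 + 207 = 571 mL.
[Tl⁺] = (8.68×10⁻⁶)(364)/571 = 5.53×10⁻⁶ mol L⁻¹
[CrO₄²⁻] = (4.28×10⁻⁵)(207)/571 = 1.55×10⁻⁵ mol L⁻¹
Q = [Tl⁺]^2[CrO₄²⁻] = 4.75×10⁻¹⁶
Q < Ksp (4.75×10⁻¹⁶ vs 8.00×10⁻¹³); the solution remains unsaturated and no precipitate forms.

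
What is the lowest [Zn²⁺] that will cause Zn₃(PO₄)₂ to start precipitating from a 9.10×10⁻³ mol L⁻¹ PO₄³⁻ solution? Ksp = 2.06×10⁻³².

6.29×10⁻¹⁰ M

Precipitation of each salt begins when its ion product equals Ksp.
Zn₃(PO₄)₂(s) ⇌ 3 Zn²⁺(aq) + 2 PO₄³⁻(aq)
Ksp = [Zn²⁺]^3[PO₄³⁻]^2 = [Zn²⁺]^3(9.10×10⁻³)^2
[Zn²⁺]^3 = 2.06×10⁻³² / (9.10×10⁻³)^2 = 2.49×10⁻²⁸
[Zn²⁺] = 6.29×10⁻¹⁰ mol L⁻¹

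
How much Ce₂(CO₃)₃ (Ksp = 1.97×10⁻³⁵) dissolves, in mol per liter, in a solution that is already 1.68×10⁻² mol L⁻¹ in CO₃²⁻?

1.02×10⁻¹⁵ M

Ce₂(CO₃)₃(s) ⇌ 2 Ce³⁺(aq) + 3 CO₃²⁻(aq)
The solution already contains CO₃²⁻ at 1.68×10⁻² mol L⁻¹. Let s be the molar solubility of Ce₂(CO₃)₃.
[CO₃²⁻] ≈ 1.68×10⁻² mol L⁻¹ (common ion dominates); [Ce³⁺] = 2s.
Ksp = [Ce³⁺]^2[CO₃²⁻]^3 = (2s)^2(1.68×10⁻²)^3
(2s)^2 = 1.97×10⁻³⁵ / (1.68×10⁻²)^3 = 4.15×10⁻³⁰
s = 1.02×10⁻¹⁵ mol L⁻¹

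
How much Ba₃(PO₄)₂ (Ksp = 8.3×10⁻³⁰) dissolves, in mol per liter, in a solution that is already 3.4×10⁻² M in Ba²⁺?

2.3×10⁻¹³ M

Ba₃(PO₄)₂(s) ⇌ 3 Ba²⁺(aq) + 2 PO₄³⁻(aq)
Ba²⁺ is already present at 3.4×10⁻² M. If s mol/L of Ba₃(PO₄)₂ dissolves, [PO₄³⁻] = 2s while [Ba²⁺] ≈ 3.4×10⁻² M.
Ksp = [Ba²⁺]^3[PO₄³⁻]^2 = (3.4×10⁻²)^3(2s)^2
(2s)^2 = 8.3×10⁻³⁰ / (3.4×10⁻²)^3 = 2.1×10⁻²⁵
s = 2.3×10⁻¹³ M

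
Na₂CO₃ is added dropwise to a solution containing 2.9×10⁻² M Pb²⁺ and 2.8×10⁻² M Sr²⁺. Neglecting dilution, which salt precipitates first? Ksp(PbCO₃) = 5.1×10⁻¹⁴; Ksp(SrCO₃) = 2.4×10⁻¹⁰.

PbCO₃

Each salt precipitates once Q = Ksp for that salt.
For PbCO₃: [CO₃²⁻] = (Ksp/[Pb²⁺]) = 1.8×10⁻¹² M
For SrCO₃: [CO₃²⁻] = (Ksp/[Sr²⁺]) = 8.6×10⁻⁹ M
PbCO₃ requires the lower [CO₃²⁻], so it precipitates first.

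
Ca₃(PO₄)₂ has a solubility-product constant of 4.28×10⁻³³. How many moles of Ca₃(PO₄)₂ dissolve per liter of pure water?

Ca₃(PO₄)₂(s) ⇌ 3 Ca²⁺(aq) + 2 PO₄³⁻(aq)
If s mol/L of Ca₃(PO₄)₂ dissolves, [Ca²⁺] = 3s and [PO₄³⁻] = 2s.
Ksp = [Ca²⁺]^3[PO₄³⁻]^2 = (3s)^3 · (2s)^2 = 108s^5
108s^5 = 4.28×10⁻³³  ⇒  s^5 = 3.96×10⁻³⁵
Taking the 5th root, s = 1.32×10⁻⁷ mol L⁻¹.

1.32×10⁻⁷ M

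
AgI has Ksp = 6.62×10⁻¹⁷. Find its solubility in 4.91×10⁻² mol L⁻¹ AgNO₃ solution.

1.35×10⁻¹⁵ M

AgI(s) ⇌ Ag⁺(aq) + I⁻(aq)
Let s be the solubility of AgI here. The common ion gives [Ag⁺] ≈ 4.91×10⁻² mol L⁻¹, and [I⁻] = s.
Ksp = [Ag⁺][I⁻] = (4.91×10⁻²)s
s = 6.62×10⁻¹⁷ / (4.91×10⁻²) = 1.35×10⁻¹⁵
s = 1.35×10⁻¹⁵ mol L⁻¹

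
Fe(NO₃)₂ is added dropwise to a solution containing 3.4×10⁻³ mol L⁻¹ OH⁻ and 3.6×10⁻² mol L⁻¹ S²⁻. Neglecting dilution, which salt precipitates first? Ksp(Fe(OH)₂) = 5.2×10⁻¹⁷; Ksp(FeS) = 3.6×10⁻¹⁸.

FeS

Each salt precipitates once Q = Ksp for that salt.
For Fe(OH)₂: [Fe²⁺] = (Ksp/[OH⁻]^2) = 4.5×10⁻¹² mol L⁻¹
For FeS: [Fe²⁺] = (Ksp/[S²⁻]) = 1.0×10⁻¹⁶ mol L⁻¹
The smaller threshold [Fe²⁺] is reached first, so FeS precipitates first.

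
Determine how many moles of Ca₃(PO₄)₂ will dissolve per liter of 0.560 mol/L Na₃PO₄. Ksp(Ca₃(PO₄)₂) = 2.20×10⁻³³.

6.38×10⁻¹² M

Ca₃(PO₄)₂(s) ⇌ 3 Ca²⁺(aq) + 2 PO₄³⁻(aq)
Let s be the solubility of Ca₃(PO₄)₂ here. The common ion gives [PO₄³⁻] ≈ 0.560 mol/L, and [Ca²⁺] = 3s.
Ksp = [Ca²⁺]^3[PO₄³⁻]^2 = (3s)^3(0.560)^2
(3s)^3 = 2.20×10⁻³³ / (0.560)^2 = 7.02×10⁻³³
s = 6.38×10⁻¹² mol/L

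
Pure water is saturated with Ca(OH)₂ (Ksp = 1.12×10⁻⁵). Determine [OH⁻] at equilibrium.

Ca(OH)₂(s) ⇌ Ca²⁺(aq) + 2 OH⁻(aq)
Let s be the molar solubility. Then [Ca²⁺] = s and [OH⁻] = 2s.
Ksp = [Ca²⁺][OH⁻]^2 = s · (2s)^2 = 4s^3 = 1.12×10⁻⁵
s = 1.41×10⁻² mol/L
[OH⁻] = 2s = 2.82×10⁻² mol/L

2.82×10⁻² M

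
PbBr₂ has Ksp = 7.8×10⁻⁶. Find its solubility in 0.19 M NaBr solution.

PbBr₂(s) ⇌ Pb²⁺(aq) + 2 Br⁻(aq)
Let s be the solubility of PbBr₂ here. The common ion gives [Br⁻] ≈ 0.19 M, and [Pb²⁺] = s.
Ksp = [Pb²⁺][Br⁻]^2 = s(0.19)^2
s = 7.8×10⁻⁶ / (0.19)^2 = 2.2×10⁻⁴
s = 2.2×10⁻⁴ M

2.2×10⁻⁴ M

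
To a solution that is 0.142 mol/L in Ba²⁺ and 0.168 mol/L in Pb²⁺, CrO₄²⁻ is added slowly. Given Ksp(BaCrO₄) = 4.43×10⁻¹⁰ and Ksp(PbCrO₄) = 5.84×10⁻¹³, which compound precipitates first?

PbCrO₄

The threshold for precipitation is Q = Ksp.
For BaCrO₄: [CrO₄²⁻] = (Ksp/[Ba²⁺]) = 3.12×10⁻⁹ mol/L
For PbCrO₄: [CrO₄²⁻] = (Ksp/[Pb²⁺]) = 3.48×10⁻¹² mol/L
PbCrO₄ requires the lower [CrO₄²⁻], so it precipitates first.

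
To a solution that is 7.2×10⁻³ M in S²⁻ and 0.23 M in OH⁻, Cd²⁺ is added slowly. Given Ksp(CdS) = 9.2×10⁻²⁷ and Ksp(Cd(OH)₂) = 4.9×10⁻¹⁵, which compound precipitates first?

CdS

Precipitation begins when Q = Ksp.
For CdS: [Cd²⁺] = (Ksp/[S²⁻]) = 1.3×10⁻²⁴ M
For Cd(OH)₂: [Cd²⁺] = (Ksp/[OH⁻]^2) = 9.3×10⁻¹⁴ M
CdS requires the lower [Cd²⁺], so it precipitates first.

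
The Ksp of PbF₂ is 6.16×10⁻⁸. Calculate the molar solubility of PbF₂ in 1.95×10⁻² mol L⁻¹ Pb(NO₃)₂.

8.89×10⁻⁴ M

PbF₂(s) ⇌ Pb²⁺(aq) + 2 F⁻(aq)
Pb²⁺ is already present at 1.95×10⁻² mol L⁻¹. If s mol/L of PbF₂ dissolves, [F⁻] = 2s while [Pb²⁺] ≈ 1.95×10⁻² mol L⁻¹.
Ksp = [Pb²⁺][F⁻]^2 = (1.95×10⁻²)(2s)^2
(2s)^2 = 6.16×10⁻⁸ / (1.95×10⁻²) = 3.16×10⁻⁶
s = 8.89×10⁻⁴ mol L⁻¹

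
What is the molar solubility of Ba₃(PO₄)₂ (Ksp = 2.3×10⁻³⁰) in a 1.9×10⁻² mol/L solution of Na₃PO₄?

Ba₃(PO₄)₂(s) ⇌ 3 Ba²⁺(aq) + 2 PO₄³⁻(aq)
PO₄³⁻ is already present at 1.9×10⁻² mol/L. If s mol/L of Ba₃(PO₄)₂ dissolves, [Ba²⁺] = 3s while [PO₄³⁻] ≈ 1.9×10⁻² mol/L.
Ksp = [Ba²⁺]^3[PO₄³⁻]^2 = (3s)^3(1.9×10⁻²)^2
(3s)^3 = 2.3×10⁻³⁰ / (1.9×10⁻²)^2 = 6.4×10⁻²⁷
s = 6.2×10⁻¹⁰ mol/L

6.2×10⁻¹⁰ M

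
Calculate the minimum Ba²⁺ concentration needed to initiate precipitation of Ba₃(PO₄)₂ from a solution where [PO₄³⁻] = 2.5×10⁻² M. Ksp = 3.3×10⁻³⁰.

1.7×10⁻⁹ M

A salt starts to precipitate once the ion product Q reaches its Ksp.
Ba₃(PO₄)₂(s) ⇌ 3 Ba²⁺(aq) + 2 PO₄³⁻(aq)
Ksp = [Ba²⁺]^3[PO₄³⁻]^2 = [Ba²⁺]^3(2.5×10⁻²)^2
[Ba²⁺]^3 = 3.3×10⁻³⁰ / (2.5×10⁻²)^2 = 5.3×10⁻²⁷
[Ba²⁺] = 1.7×10⁻⁹ M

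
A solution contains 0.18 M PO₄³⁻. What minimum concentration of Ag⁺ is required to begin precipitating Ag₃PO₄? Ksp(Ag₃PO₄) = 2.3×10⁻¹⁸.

The threshold for precipitation is Q = Ksp.
Ag₃PO₄(s) ⇌ 3 Ag⁺(aq) + PO₄³⁻(aq)
Ksp = [Ag⁺]^3[PO₄³⁻] = [Ag⁺]^3(0.18)
[Ag⁺]^3 = 2.3×10⁻¹⁸ / (0.18) = 1.3×10⁻¹⁷
[Ag⁺] = 2.3×10⁻⁶ M

2.3×10⁻⁶ M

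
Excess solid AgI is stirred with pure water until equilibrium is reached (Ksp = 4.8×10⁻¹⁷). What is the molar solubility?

AgI(s) ⇌ Ag⁺(aq) + I⁻(aq)
Let s be the molar solubility. Then [Ag⁺] = s and [I⁻] = s.
Ksp = [Ag⁺][I⁻] = s · s = s^2
s^2 = 4.8×10⁻¹⁷
s = 6.9×10⁻⁹ mol/L

6.9×10⁻⁹ M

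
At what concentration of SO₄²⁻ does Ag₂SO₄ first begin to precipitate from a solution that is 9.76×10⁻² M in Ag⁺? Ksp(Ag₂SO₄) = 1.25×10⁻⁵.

1.31×10⁻³ M

The threshold for precipitation is Q = Ksp.
Ag₂SO₄(s) ⇌ 2 Ag⁺(aq) + SO₄²⁻(aq)
Ksp = [Ag⁺]^2[SO₄²⁻] = [SO₄²⁻](9.76×10⁻²)^2
[SO₄²⁻] = 1.25×10⁻⁵ / (9.76×10⁻²)^2 = 1.31×10⁻³
[SO₄²⁻] = 1.31×10⁻³ M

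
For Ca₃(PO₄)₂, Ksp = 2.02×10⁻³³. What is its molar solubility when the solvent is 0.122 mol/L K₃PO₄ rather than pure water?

1.71×10⁻¹¹ M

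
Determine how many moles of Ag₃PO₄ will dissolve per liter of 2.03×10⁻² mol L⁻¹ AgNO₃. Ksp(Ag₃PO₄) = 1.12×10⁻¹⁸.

Ag₃PO₄(s) ⇌ 3 Ag⁺(aq) + PO₄³⁻(aq)
With Ag⁺ already at 2.03×10⁻² mol L⁻¹ and s small, take [Ag⁺] ≈ 2.03×10⁻² mol L⁻¹ and [PO₄³⁻] = s.
Ksp = [Ag⁺]^3[PO₄³⁻] = (2.03×10⁻²)^3s
s = 1.12×10⁻¹⁸ / (2.03×10⁻²)^3 = 1.34×10⁻¹³
s = 1.34×10⁻¹³ mol L⁻¹

1.34×10⁻¹³ M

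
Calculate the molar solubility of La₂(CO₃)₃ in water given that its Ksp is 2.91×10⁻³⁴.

7.69×10⁻⁸ M

La₂(CO₃)₃(s) ⇌ 2 La³⁺(aq) + 3 CO₃²⁻(aq)
For each mole of La₂(CO₃)₃ that dissolves per liter, [La³⁺] = 2s and [CO₃²⁻] = 3s; let s denote this solubility.
Ksp = [La³⁺]^2[CO₃²⁻]^3 = (2s)^2 · (3s)^3 = 108s^5
108s^5 = 2.91×10⁻³⁴  ⇒  s^5 = 2.69×10⁻³⁶
Taking the 5th root, s = 7.69×10⁻⁸ mol L⁻¹.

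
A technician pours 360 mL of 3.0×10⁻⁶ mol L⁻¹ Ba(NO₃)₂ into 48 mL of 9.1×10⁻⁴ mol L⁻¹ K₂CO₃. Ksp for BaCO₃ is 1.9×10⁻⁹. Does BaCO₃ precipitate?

The combined volume is 408 mL.
[Ba²⁺] = (3.0×10⁻⁶)(360)/408 = 2.6×10⁻⁶ mol L⁻¹
[CO₃²⁻] = (9.1×10⁻⁴)(48)/408 = 1.1×10⁻⁴ mol L⁻¹
Q = [Ba²⁺][CO₃²⁻] = 2.8×10⁻¹⁰
Q < Ksp (2.8×10⁻¹⁰ vs 1.9×10⁻⁹); the solution remains unsaturated and no precipitate forms.

No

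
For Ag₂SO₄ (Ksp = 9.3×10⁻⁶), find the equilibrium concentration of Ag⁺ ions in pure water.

2.6×10⁻² M

Ag₂SO₄(s) ⇌ 2 Ag⁺(aq) + SO₄²⁻(aq)
If s mol/L of Ag₂SO₄ dissolves, [Ag⁺] = 2s and [SO₄²⁻] = s.
Ksp = [Ag⁺]^2[SO₄²⁻] = (2s)^2 · s = 4s^3 = 9.3×10⁻⁶
s = 1.3×10⁻² mol L⁻¹
[Ag⁺] = 2s = 2.6×10⁻² mol L⁻¹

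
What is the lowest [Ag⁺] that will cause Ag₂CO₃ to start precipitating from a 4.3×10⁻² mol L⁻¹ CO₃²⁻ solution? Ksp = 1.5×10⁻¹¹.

A salt starts to precipitate once the ion product Q reaches its Ksp.
Ag₂CO₃(s) ⇌ 2 Ag⁺(aq) + CO₃²⁻(aq)
Ksp = [Ag⁺]^2[CO₃²⁻] = [Ag⁺]^2(4.3×10⁻²)
[Ag⁺]^2 = 1.5×10⁻¹¹ / (4.3×10⁻²) = 3.5×10⁻¹⁰
[Ag⁺] = 1.9×10⁻⁵ mol L⁻¹

1.9×10⁻⁵ M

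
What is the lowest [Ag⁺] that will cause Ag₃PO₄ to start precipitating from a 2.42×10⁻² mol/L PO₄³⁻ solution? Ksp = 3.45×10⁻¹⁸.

5.22×10⁻⁶ M

A salt starts to precipitate once the ion product Q reaches its Ksp.
Ag₃PO₄(s) ⇌ 3 Ag⁺(aq) + PO₄³⁻(aq)
Ksp = [Ag⁺]^3[PO₄³⁻] = [Ag⁺]^3(2.42×10⁻²)
[Ag⁺]^3 = 3.45×10⁻¹⁸ / (2.42×10⁻²) = 1.43×10⁻¹⁶
[Ag⁺] = 5.22×10⁻⁶ mol/L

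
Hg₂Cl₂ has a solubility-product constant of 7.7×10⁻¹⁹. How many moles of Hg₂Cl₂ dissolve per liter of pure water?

5.8×10⁻⁷ M

Hg₂Cl₂(s) ⇌ Hg₂²⁺(aq) + 2 Cl⁻(aq)
Let s be the molar solubility. Then [Hg₂²⁺] = s and [Cl⁻] = 2s.
Ksp = [Hg₂²⁺][Cl⁻]^2 = s · (2s)^2 = 4s^3
4s^3 = 7.7×10⁻¹⁹  ⇒  s^3 = 1.9×10⁻¹⁹
s = 5.8×10⁻⁷ mol L⁻¹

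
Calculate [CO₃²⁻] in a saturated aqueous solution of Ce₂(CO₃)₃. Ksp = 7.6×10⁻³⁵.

1.8×10⁻⁷ M

Ce₂(CO₃)₃(s) ⇌ 2 Ce³⁺(aq) + 3 CO₃²⁻(aq)
Let s be the molar solubility. Then [Ce³⁺] = 2s and [CO₃²⁻] = 3s.
Ksp = [Ce³⁺]^2[CO₃²⁻]^3 = (2s)^2 · (3s)^3 = 108s^5 = 7.6×10⁻³⁵
s = 5.9×10⁻⁸ mol/L
[CO₃²⁻] = 3s = 1.8×10⁻⁷ mol/L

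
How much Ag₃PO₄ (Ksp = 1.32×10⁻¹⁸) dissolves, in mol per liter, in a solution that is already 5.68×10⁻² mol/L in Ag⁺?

7.20×10⁻¹⁵ M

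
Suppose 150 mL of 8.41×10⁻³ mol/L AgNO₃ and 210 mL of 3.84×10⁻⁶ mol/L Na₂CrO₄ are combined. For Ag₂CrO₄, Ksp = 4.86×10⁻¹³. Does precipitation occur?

After mixing, V = 150 mL + 210 mL = 360 mL.
[Ag⁺] = (8.41×10⁻³)(150)/360 = 3.50×10⁻³ mol/L
[CrO₄²⁻] = (3.84×10⁻⁶)(210)/360 = 2.24×10⁻⁶ mol/L
Q = [Ag⁺]^2[CrO₄²⁻] = 2.75×10⁻¹¹
Because Q > Ksp (2.75×10⁻¹¹ vs 4.86×10⁻¹³), a precipitate of Ag₂CrO₄ forms.

Yes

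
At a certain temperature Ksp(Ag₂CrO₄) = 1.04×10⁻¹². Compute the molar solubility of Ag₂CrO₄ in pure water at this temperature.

6.38×10⁻⁵ M

Ag₂CrO₄(s) ⇌ 2 Ag⁺(aq) + CrO₄²⁻(aq)
With molar solubility s: [Ag⁺] = 2s, [CrO₄²⁻] = s.
Ksp = [Ag⁺]^2[CrO₄²⁻] = (2s)^2 · s = 4s^3
4s^3 = 1.04×10⁻¹²  ⇒  s^3 = 2.60×10⁻¹³
s = (2.60×10⁻¹³)^(1/3) = 6.38×10⁻⁵ mol/L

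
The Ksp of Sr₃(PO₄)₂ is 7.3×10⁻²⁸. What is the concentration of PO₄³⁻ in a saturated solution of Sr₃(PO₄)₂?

2.9×10⁻⁶ M

Sr₃(PO₄)₂(s) ⇌ 3 Sr²⁺(aq) + 2 PO₄³⁻(aq)
Call the molar solubility s, so that [Sr²⁺] = 3s and [PO₄³⁻] = 2s.
Ksp = [Sr²⁺]^3[PO₄³⁻]^2 = (3s)^3 · (2s)^2 = 108s^5 = 7.3×10⁻²⁸
s = 1.5×10⁻⁶ M
[PO₄³⁻] = 2s = 2.9×10⁻⁶ M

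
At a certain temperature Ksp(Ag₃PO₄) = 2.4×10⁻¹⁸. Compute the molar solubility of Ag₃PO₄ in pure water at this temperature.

1.7×10⁻⁵ M

Ag₃PO₄(s) ⇌ 3 Ag⁺(aq) + PO₄³⁻(aq)
If s mol/L of Ag₃PO₄ dissolves, [Ag⁺] = 3s and [PO₄³⁻] = s.
Ksp = [Ag⁺]^3[PO₄³⁻] = (3s)^3 · s = 27s^4
27s^4 = 2.4×10⁻¹⁸  ⇒  s^4 = 8.9×10⁻²⁰
s = 1.7×10⁻⁵ mol/L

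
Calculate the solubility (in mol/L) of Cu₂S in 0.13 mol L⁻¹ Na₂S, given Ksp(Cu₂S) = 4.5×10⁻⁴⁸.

2.9×10⁻²⁴ M

Cu₂S(s) ⇌ 2 Cu⁺(aq) + S²⁻(aq)
With S²⁻ already at 0.13 mol L⁻¹ and s small, take [S²⁻] ≈ 0.13 mol L⁻¹ and [Cu⁺] = 2s.
Ksp = [Cu⁺]^2[S²⁻] = (2s)^2(0.13)
(2s)^2 = 4.5×10⁻⁴⁸ / (0.13) = 3.5×10⁻⁴⁷
s = 2.9×10⁻²⁴ mol L⁻¹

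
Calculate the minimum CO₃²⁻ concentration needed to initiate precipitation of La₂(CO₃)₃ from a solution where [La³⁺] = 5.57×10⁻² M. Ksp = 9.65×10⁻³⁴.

6.78×10⁻¹¹ M

Precipitation of each salt begins when its ion product equals Ksp.
La₂(CO₃)₃(s) ⇌ 2 La³⁺(aq) + 3 CO₃²⁻(aq)
Ksp = [La³⁺]^2[CO₃²⁻]^3 = [CO₃²⁻]^3(5.57×10⁻²)^2
[CO₃²⁻]^3 = 9.65×10⁻³⁴ / (5.57×10⁻²)^2 = 3.11×10⁻³¹
[CO₃²⁻] = 6.78×10⁻¹¹ M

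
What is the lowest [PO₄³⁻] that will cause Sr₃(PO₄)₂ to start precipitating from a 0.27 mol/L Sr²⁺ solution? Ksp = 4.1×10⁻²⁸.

1.4×10⁻¹³ M

Each salt precipitates once Q = Ksp for that salt.
Sr₃(PO₄)₂(s) ⇌ 3 Sr²⁺(aq) + 2 PO₄³⁻(aq)
Ksp = [Sr²⁺]^3[PO₄³⁻]^2 = [PO₄³⁻]^2(0.27)^3
[PO₄³⁻]^2 = 4.1×10⁻²⁸ / (0.27)^3 = 2.1×10⁻²⁶
[PO₄³⁻] = 1.4×10⁻¹³ mol/L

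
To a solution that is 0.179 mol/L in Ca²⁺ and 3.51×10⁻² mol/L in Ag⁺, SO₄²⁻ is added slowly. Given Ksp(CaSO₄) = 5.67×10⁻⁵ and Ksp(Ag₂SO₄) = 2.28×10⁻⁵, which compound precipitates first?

A salt starts to precipitate once the ion product Q reaches its Ksp.
For CaSO₄: [SO₄²⁻] = (Ksp/[Ca²⁺]) = 3.17×10⁻⁴ mol/L
For Ag₂SO₄: [SO₄²⁻] = (Ksp/[Ag⁺]^2) = 1.85×10⁻² mol/L
CaSO₄ requires the lower [SO₄²⁻], so it precipitates first.

CaSO₄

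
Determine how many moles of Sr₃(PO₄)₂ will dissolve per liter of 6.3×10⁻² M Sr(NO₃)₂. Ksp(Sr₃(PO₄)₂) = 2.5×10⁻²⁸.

5.0×10⁻¹³ M

Sr₃(PO₄)₂(s) ⇌ 3 Sr²⁺(aq) + 2 PO₄³⁻(aq)
With Sr²⁺ already at 6.3×10⁻² M and s small, take [Sr²⁺] ≈ 6.3×10⁻² M and [PO₄³⁻] = 2s.
Ksp = [Sr²⁺]^3[PO₄³⁻]^2 = (6.3×10⁻²)^3(2s)^2
(2s)^2 = 2.5×10⁻²⁸ / (6.3×10⁻²)^3 = 1.0×10⁻²⁴
s = 5.0×10⁻¹³ M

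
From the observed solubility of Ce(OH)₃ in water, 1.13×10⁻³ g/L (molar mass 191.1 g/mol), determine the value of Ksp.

s = (1.13×10⁻³ g L⁻¹)/(191.1 g mol⁻¹) = 5.9131×10⁻⁶ M
Ce(OH)₃(s) ⇌ Ce³⁺(aq) + 3 OH⁻(aq)
Call the molar solubility s, so that [Ce³⁺] = s and [OH⁻] = 3s.
Ksp = [Ce³⁺][OH⁻]^3 = s · (3s)^3 = 27s^4
Ksp = 27 × (5.9131×10⁻⁶)^4 = 3.30×10⁻²⁰

Ksp = 3.30×10⁻²⁰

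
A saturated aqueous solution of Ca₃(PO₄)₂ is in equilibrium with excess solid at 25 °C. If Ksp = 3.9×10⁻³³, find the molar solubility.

Ca₃(PO₄)₂(s) ⇌ 3 Ca²⁺(aq) + 2 PO₄³⁻(aq)
For each mole of Ca₃(PO₄)₂ that dissolves per liter, [Ca²⁺] = 3s and [PO₄³⁻] = 2s; let s denote this solubility.
Ksp = [Ca²⁺]^3[PO₄³⁻]^2 = (3s)^3 · (2s)^2 = 108s^5
108s^5 = 3.9×10⁻³³  ⇒  s^5 = 3.6×10⁻³⁵
Taking the 5th root, s = 1.3×10⁻⁷ mol L⁻¹.

1.3×10⁻⁷ M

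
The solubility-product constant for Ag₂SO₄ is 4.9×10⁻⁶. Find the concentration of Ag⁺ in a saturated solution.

2.1×10⁻² M

Ag₂SO₄(s) ⇌ 2 Ag⁺(aq) + SO₄²⁻(aq)
Let s be the molar solubility. Then [Ag⁺] = 2s and [SO₄²⁻] = s.
Ksp = [Ag⁺]^2[SO₄²⁻] = (2s)^2 · s = 4s^3 = 4.9×10⁻⁶
s = 1.1×10⁻² M
[Ag⁺] = 2s = 2.1×10⁻² M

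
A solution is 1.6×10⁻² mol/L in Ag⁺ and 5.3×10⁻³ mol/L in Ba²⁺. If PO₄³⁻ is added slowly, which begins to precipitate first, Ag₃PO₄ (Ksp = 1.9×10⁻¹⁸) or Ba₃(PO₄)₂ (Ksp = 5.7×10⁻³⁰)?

Precipitation of each salt begins when its ion product equals Ksp.
For Ag₃PO₄: [PO₄³⁻] = (Ksp/[Ag⁺]^3) = 4.6×10⁻¹³ mol/L
For Ba₃(PO₄)₂: [PO₄³⁻] = (Ksp/[Ba²⁺]^3)^(1/2) = 6.2×10⁻¹² mol/L
Ag₃PO₄ requires the lower [PO₄³⁻], so it precipitates first.

Ag₃PO₄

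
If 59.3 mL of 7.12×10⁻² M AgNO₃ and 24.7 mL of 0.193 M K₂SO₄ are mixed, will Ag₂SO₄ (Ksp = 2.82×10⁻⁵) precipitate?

After mixing, V = 59.3 mL + 24.7 mL = 84 mL.
[Ag⁺] = (7.12×10⁻²)(59.3)/84 = 5.03×10⁻² M
[SO₄²⁻] = (0.193)(24.7)/84 = 5.68×10⁻² M
Q = [Ag⁺]^2[SO₄²⁻] = 1.43×10⁻⁴
Since Q (1.43×10⁻⁴) exceeds Ksp (2.82×10⁻⁵), Ag₂SO₄ will precipitate.

Yes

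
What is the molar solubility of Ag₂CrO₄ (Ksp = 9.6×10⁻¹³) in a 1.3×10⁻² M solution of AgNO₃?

5.7×10⁻⁹ M

Ag₂CrO₄(s) ⇌ 2 Ag⁺(aq) + CrO₄²⁻(aq)
With Ag⁺ already at 1.3×10⁻² M and s small, take [Ag⁺] ≈ 1.3×10⁻² M and [CrO₄²⁻] = s.
Ksp = [Ag⁺]^2[CrO₄²⁻] = (1.3×10⁻²)^2s
s = 9.6×10⁻¹³ / (1.3×10⁻²)^2 = 5.7×10⁻⁹
s = 5.7×10⁻⁹ M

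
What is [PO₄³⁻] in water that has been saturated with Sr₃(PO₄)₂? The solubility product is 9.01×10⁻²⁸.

Sr₃(PO₄)₂(s) ⇌ 3 Sr²⁺(aq) + 2 PO₄³⁻(aq)
With molar solubility s: [Sr²⁺] = 3s, [PO₄³⁻] = 2s.
Ksp = [Sr²⁺]^3[PO₄³⁻]^2 = (3s)^3 · (2s)^2 = 108s^5 = 9.01×10⁻²⁸
s = 1.53×10⁻⁶ M
[PO₄³⁻] = 2s = 3.06×10⁻⁶ M

3.06×10⁻⁶ M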